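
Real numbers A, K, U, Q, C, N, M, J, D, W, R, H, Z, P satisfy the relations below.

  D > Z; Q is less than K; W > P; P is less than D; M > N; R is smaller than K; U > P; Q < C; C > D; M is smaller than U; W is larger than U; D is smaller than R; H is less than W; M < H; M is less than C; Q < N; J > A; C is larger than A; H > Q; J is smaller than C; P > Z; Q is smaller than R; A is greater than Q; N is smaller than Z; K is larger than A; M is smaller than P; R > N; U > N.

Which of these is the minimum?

Q

Chaining upward from Q: directly above it, N, A, H, R, K, C; then Z, M, U, W, J; then P, D.
That covers every other element, and nothing is given below Q, so Q is the minimum.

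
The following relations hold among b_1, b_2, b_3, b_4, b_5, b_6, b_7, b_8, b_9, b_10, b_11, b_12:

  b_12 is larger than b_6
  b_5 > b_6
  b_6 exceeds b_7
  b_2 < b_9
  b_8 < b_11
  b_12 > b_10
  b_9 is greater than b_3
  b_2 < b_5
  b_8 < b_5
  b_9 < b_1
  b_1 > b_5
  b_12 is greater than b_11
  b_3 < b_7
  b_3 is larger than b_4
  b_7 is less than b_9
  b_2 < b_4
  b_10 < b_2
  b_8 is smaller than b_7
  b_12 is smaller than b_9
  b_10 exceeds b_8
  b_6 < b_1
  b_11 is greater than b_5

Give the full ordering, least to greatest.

b_8 < b_10 < b_2 < b_4 < b_3 < b_7 < b_6 < b_5 < b_11 < b_12 < b_9 < b_1

Each adjacent pair is fixed by a given relation: b_8 < b_10; b_10 < b_2; b_2 < b_4; b_4 < b_3; b_3 < b_7; b_7 < b_6; b_6 < b_5; b_5 < b_11; b_11 < b_12; b_12 < b_9; b_9 < b_1. Chaining them end to end gives the full order.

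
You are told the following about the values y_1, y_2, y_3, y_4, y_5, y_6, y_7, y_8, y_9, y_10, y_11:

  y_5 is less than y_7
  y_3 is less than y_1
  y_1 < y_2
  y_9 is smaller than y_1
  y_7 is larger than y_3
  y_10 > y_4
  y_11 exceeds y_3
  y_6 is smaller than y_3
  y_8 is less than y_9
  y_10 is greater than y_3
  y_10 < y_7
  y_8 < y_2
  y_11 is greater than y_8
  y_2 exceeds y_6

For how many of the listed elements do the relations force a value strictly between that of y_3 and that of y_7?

Chaining upward from y_3 reaches: y_10, y_1, y_2, y_11.
Chaining downward from y_7 reaches: y_4, y_6, y_5, y_10.
Strictly between y_3 and y_7 are those in both lists: y_10 — 1 element.

1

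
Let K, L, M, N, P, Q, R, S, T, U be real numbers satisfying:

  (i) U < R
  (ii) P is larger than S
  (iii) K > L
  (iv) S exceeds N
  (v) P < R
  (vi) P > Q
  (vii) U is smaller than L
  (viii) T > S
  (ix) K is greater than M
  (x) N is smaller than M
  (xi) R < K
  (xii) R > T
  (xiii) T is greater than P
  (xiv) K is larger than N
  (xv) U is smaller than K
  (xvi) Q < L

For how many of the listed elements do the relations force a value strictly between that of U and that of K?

2

Chaining upward from U reaches: R, L.
Chaining downward from K reaches: N, M, Q, S, P, T, R, L.
Strictly between U and K are those in both lists: R, L — 2 elements.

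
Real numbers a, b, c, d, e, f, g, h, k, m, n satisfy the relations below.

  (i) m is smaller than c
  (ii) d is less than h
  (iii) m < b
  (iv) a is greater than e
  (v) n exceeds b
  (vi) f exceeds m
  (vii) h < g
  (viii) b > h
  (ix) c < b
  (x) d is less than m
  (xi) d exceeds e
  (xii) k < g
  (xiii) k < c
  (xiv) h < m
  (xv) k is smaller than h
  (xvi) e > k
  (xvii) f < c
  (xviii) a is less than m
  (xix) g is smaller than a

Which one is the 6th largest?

a

Chaining the given pairs: k < e < d < h < g < a < m < f < c < b < n.
Counting 6 from the largest end gives a.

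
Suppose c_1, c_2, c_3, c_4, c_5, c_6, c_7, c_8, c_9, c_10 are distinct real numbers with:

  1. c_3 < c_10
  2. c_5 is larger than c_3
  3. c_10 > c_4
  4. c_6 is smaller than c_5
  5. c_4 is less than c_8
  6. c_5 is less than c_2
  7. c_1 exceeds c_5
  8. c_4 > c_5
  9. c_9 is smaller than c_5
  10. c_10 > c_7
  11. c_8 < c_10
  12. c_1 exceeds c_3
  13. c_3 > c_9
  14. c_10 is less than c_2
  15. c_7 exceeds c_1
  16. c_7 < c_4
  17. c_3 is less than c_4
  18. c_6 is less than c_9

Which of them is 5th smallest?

Chaining the given pairs: c_6 < c_9 < c_3 < c_5 < c_1 < c_7 < c_4 < c_8 < c_10 < c_2.
Counting 5 from the smallest end gives c_1.

c_1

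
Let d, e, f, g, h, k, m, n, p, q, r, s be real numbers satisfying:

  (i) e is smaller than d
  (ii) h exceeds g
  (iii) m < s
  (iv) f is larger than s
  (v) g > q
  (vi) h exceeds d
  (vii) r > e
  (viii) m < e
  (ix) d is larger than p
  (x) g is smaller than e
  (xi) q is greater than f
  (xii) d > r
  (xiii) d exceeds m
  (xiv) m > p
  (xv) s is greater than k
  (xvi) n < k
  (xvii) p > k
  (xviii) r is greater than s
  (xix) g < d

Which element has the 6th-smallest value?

The consecutive relations fix a unique order: n < k < p < m < s < f < q < g < e < r < d < h.
The 6th smallest is f.

f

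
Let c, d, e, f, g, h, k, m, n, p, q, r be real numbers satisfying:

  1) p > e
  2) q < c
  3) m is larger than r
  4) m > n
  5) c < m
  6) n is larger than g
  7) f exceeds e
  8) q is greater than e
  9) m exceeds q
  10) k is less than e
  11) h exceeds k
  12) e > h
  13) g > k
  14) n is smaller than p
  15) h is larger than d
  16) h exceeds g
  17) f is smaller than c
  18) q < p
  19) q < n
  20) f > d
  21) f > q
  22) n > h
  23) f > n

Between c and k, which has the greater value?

c

Link the given pairs in sequence: k < g; g < h; h < e; e < q; q < f; f < c.
Chaining these gives k < g < h < e < q < f < c.
So k < c; c is the larger of the two.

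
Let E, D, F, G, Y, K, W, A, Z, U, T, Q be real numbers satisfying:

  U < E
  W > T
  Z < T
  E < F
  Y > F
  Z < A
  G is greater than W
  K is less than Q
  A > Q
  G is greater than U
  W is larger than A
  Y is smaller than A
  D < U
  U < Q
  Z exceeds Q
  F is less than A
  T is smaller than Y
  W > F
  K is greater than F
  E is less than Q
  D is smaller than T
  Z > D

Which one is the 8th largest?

K

The consecutive relations fix a unique order: D < U < E < F < K < Q < Z < T < Y < A < W < G.
The 8th largest is K.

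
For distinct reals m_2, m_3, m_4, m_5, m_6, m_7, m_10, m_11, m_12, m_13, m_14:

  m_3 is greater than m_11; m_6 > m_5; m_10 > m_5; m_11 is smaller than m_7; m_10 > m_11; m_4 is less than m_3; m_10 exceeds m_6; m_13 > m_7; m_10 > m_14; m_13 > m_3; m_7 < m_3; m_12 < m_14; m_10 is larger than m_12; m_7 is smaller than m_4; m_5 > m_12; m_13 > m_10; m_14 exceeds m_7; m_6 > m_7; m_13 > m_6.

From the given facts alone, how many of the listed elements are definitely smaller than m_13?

The elements the relations force below m_13 are m_11, m_12, m_5, m_7, m_14, m_6, m_4, m_10, m_3 — no chain reaches any other.
That is 9.

9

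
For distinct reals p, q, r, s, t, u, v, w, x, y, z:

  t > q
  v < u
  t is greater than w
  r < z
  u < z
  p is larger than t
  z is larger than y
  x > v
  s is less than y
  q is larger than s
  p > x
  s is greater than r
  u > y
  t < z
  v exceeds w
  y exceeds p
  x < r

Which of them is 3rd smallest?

The consecutive relations fix a unique order: w < v < x < r < s < q < t < p < y < u < z.
Counting 3 from the smallest end gives x.

x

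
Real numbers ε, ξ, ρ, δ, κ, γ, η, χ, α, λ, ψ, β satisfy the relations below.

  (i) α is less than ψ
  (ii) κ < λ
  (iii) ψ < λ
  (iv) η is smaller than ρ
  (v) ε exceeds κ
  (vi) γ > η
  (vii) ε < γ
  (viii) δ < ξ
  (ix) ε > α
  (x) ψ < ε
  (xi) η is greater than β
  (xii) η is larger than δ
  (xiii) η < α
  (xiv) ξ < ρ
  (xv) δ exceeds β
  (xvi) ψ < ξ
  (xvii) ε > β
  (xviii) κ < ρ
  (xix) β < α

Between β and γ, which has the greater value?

γ

β < δ and δ < η give β < η.
Then η < α extends the chain to α.
Then α < ψ extends the chain to ψ.
With ψ < ε: β < δ < η < α < ψ < ε.
Then ε < γ extends the chain to γ.
So β < γ; γ is the larger of the two.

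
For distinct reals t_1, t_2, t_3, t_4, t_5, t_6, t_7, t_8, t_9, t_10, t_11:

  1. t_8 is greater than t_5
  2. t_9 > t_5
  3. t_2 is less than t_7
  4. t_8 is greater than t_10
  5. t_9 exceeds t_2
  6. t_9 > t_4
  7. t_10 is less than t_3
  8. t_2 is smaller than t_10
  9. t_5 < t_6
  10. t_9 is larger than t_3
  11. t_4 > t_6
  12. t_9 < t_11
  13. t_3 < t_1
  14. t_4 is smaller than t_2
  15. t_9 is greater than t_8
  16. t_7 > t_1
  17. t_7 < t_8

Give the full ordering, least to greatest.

t_5 < t_6 < t_4 < t_2 < t_10 < t_3 < t_1 < t_7 < t_8 < t_9 < t_11

The consecutive links are each given: t_5 < t_6; t_6 < t_4; t_4 < t_2; t_2 < t_10; t_10 < t_3; t_3 < t_1; t_1 < t_7; t_7 < t_8; t_8 < t_9; t_9 < t_11.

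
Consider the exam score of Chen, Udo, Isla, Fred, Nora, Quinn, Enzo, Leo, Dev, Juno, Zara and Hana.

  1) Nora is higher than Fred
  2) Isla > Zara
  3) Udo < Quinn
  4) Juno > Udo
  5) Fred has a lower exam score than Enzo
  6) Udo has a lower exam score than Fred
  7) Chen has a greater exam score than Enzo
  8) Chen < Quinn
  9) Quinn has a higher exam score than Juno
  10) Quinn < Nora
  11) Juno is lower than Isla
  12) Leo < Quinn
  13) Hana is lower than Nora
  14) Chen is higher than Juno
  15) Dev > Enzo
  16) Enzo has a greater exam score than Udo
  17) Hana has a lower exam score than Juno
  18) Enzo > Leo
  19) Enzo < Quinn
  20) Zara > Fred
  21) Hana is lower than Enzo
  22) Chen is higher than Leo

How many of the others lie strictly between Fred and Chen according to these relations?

1

Chaining upward from Fred reaches: Zara, Enzo, Dev, Quinn, Nora, Isla.
Chaining downward from Chen reaches: Leo, Hana, Udo, Juno, Enzo.
Strictly between Fred and Chen are those in both lists: Enzo — 1 element.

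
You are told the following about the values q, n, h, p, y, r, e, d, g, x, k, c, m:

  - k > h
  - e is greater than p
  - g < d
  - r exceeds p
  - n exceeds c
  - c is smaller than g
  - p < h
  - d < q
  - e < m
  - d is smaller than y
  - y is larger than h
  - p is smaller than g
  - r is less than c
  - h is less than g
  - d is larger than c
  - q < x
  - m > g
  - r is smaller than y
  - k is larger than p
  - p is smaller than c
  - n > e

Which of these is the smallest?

p

h is not least since p < h; r is not least since p < r; c is not least since p < c; e is not least since p < e; g is not least since p < g; d is not least since g < d; n is not least since c < n; q is not least since d < q; x is not least since q < x; m is not least since g < m; y is not least since r < y; k is not least since h < k.
Only p has nothing below it, so p is the smallest.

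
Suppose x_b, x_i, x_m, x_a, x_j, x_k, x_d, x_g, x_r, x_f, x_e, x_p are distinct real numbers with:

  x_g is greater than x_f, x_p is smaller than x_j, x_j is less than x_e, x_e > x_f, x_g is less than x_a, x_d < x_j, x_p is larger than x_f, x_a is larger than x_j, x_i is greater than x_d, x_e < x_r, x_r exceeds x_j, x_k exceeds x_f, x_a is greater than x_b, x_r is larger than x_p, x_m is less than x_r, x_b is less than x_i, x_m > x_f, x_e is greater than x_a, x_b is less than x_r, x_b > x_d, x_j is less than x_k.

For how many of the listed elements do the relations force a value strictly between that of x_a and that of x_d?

2

The relations place x_d below x_a. An element lies strictly between them when it is forced above x_d and also forced below x_a.
Above x_d: {x_b, x_j, x_e, x_r, x_k, x_i}. Below x_a: {x_f, x_g, x_p, x_b, x_j}.
Intersection: {x_b, x_j} — 2.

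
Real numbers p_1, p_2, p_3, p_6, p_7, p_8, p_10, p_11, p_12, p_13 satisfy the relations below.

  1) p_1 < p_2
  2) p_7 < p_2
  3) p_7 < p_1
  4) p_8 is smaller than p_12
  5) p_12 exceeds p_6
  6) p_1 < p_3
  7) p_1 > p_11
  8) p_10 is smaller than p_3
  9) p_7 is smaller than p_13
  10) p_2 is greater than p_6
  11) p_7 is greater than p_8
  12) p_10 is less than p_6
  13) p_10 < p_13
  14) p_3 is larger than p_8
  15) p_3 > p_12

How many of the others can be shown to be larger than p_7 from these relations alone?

4

Directly above p_7: p_1, p_2, p_13.
One step further: p_3 (4 so far).
Nothing else is reachable above p_7; 4 in all.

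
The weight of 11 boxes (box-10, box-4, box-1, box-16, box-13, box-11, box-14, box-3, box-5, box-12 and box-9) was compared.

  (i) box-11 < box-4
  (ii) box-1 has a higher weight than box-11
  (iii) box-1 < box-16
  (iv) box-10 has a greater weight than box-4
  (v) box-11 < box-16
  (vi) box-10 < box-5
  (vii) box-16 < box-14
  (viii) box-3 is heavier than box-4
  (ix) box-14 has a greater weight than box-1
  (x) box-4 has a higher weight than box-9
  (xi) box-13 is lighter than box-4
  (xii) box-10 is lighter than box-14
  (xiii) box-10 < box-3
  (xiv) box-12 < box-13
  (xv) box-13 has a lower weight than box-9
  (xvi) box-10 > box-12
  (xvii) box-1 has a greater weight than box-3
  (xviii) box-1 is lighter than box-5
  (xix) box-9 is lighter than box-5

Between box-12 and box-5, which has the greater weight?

The relevant relations are box-12 < box-13; box-13 < box-9; box-9 < box-4; box-4 < box-10; box-10 < box-3; box-3 < box-1; box-1 < box-5.
Together: box-12 < box-13 < box-9 < box-4 < box-10 < box-3 < box-1 < box-5.
So box-12 < box-5; box-5 is the heavier of the two.

box-5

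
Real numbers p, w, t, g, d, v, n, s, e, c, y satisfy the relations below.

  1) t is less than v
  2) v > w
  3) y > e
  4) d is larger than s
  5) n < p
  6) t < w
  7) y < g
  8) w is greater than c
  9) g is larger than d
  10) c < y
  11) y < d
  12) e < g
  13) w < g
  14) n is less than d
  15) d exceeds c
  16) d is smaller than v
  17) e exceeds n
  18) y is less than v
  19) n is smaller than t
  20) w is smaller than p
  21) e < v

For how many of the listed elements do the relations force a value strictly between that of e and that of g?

The relations place e below g. An element lies strictly between them when it is forced above e and also forced below g.
Above e: {y, d, v}. Below g: {n, c, s, y, t, w, d}.
Intersection: {y, d} — 2.

2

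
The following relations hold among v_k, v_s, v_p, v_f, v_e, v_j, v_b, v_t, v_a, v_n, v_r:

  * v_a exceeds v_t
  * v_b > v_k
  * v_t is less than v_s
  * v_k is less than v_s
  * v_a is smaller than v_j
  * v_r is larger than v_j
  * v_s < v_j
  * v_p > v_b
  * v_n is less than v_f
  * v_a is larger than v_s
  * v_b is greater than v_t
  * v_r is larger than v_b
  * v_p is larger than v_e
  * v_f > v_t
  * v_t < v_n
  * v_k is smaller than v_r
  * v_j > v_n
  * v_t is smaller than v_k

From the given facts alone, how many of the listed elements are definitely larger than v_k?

6

From v_k the given relations immediately reach v_b, v_s, v_r.
From those, v_a, v_p, v_j — 6 in total.
Nothing else is reachable above v_k; 6 in all.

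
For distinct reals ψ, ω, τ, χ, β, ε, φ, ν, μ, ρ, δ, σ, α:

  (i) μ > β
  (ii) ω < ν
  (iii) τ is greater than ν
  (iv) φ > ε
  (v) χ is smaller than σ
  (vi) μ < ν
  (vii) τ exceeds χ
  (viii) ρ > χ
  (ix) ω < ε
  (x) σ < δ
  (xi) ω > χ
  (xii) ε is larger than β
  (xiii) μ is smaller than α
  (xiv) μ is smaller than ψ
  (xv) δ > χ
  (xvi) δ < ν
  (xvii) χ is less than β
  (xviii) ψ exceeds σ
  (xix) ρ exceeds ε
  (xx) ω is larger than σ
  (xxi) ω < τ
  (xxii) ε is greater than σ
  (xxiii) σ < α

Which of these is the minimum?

χ

σ is not least since χ < σ; β is not least since χ < β; μ is not least since β < μ; ψ is not least since μ < ψ; ω is not least since χ < ω; ε is not least since σ < ε; δ is not least since χ < δ; φ is not least since ε < φ; ν is not least since μ < ν; τ is not least since ω < τ; ρ is not least since χ < ρ; α is not least since σ < α.
Only χ has nothing below it, so χ is the minimum.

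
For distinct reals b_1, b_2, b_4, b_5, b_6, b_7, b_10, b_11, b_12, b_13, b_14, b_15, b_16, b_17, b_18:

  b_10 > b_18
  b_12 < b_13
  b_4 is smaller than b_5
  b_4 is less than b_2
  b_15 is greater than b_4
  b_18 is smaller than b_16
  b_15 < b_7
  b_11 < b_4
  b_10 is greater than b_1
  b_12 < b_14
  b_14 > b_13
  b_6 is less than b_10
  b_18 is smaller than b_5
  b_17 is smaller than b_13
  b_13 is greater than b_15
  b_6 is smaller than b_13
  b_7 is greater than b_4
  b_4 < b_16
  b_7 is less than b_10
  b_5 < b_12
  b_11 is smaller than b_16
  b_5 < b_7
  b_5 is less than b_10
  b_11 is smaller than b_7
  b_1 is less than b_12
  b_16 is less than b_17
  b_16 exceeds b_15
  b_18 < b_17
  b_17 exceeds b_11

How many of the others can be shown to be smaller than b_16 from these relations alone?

The elements the relations force below b_16 are b_11, b_18, b_4, b_15 — no chain reaches any other.
That is 4.

4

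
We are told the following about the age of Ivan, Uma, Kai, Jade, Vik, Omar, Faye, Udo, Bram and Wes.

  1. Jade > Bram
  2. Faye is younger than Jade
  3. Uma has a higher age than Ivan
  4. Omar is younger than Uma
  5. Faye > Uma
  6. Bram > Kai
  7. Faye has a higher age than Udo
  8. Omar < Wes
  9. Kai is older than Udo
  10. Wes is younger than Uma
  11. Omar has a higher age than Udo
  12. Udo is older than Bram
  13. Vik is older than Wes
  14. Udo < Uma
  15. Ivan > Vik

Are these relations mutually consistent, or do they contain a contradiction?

inconsistent

Chaining the given relations yields Kai < Bram < Udo, so Kai < Udo. But one relation states Udo < Kai. These cannot both hold.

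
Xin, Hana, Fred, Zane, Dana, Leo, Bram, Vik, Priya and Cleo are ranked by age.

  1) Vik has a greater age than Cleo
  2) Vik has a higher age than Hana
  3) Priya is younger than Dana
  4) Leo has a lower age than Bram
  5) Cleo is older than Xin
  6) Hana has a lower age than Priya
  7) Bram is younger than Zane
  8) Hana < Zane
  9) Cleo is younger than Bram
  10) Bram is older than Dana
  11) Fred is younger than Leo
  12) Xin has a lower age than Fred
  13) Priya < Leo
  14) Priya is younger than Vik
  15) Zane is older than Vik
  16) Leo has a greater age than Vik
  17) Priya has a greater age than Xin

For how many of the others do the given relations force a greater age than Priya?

5

Directly above Priya: Vik, Leo, Dana.
One step further: Bram, Zane (5 so far).
Nothing else is reachable above Priya; 5 in all.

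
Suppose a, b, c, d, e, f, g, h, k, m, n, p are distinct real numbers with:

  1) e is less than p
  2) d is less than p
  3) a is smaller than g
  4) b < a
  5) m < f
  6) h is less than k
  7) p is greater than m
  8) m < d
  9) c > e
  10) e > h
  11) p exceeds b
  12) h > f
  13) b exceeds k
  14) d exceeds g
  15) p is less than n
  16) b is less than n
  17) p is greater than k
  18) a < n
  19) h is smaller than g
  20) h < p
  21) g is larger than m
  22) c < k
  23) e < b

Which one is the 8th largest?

c

Piecing the relations together gives one ordering: m < f < h < e < c < k < b < a < g < d < p < n.
The 8th largest is c.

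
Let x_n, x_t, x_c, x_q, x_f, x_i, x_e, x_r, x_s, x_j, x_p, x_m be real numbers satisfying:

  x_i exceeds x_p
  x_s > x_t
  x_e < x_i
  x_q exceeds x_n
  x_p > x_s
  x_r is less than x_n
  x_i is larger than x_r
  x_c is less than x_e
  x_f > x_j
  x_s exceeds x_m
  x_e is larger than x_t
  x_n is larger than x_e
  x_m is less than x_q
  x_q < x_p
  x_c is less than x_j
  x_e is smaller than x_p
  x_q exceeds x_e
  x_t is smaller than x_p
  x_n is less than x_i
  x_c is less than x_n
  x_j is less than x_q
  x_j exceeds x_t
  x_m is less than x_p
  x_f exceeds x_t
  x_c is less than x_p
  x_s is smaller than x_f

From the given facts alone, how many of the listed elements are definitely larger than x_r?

The elements the relations force above x_r are x_n, x_q, x_p, x_i — no chain reaches any other.
That is 4.

4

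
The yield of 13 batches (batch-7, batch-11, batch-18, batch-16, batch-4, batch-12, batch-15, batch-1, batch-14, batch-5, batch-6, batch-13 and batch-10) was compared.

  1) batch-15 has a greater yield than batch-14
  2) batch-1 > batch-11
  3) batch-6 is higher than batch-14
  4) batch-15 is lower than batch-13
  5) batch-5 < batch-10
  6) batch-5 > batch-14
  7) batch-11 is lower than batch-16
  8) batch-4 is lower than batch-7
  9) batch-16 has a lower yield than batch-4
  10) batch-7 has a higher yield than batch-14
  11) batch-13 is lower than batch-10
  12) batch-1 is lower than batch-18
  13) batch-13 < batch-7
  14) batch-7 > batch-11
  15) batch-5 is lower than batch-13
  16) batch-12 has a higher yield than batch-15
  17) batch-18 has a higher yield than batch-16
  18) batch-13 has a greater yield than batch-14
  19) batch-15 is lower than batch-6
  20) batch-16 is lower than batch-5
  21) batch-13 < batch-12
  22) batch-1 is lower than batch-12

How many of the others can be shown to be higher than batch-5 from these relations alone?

4

The elements the relations force above batch-5 are batch-13, batch-12, batch-10, batch-7 — no chain reaches any other.
That is 4.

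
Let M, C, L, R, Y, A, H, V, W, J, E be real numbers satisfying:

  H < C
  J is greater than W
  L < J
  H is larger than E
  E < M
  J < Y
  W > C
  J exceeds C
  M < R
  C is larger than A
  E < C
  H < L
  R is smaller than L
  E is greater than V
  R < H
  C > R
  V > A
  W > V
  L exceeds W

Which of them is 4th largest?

Chaining the given pairs: A < V < E < M < R < H < C < W < L < J < Y.
The 4th largest is W.

W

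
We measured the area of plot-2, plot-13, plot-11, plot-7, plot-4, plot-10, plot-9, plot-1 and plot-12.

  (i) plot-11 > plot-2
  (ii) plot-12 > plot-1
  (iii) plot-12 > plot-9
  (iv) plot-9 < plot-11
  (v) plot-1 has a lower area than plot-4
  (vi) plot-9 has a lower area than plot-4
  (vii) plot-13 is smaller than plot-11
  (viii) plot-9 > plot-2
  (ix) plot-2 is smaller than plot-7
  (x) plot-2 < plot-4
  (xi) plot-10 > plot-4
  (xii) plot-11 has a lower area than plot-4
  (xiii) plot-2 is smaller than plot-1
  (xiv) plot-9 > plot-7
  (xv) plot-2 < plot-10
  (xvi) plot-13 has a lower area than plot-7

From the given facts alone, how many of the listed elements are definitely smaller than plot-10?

From plot-10 the given relations immediately reach plot-2, plot-4.
From those, plot-9, plot-11, plot-1 — 5 in total.
From those, plot-13, plot-7 — 7 in total.
Nothing else is reachable below plot-10; 7 in all.

7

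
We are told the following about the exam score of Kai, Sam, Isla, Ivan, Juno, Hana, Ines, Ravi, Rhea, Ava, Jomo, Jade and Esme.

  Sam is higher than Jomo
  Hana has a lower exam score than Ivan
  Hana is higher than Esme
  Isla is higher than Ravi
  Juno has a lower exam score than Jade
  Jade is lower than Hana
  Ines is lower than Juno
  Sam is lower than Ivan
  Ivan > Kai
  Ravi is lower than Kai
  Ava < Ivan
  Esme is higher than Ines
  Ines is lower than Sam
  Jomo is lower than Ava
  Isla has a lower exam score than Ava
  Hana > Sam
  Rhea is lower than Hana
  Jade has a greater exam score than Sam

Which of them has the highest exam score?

Ravi is not greatest since Ravi < Kai; Ines is not greatest since Ines < Juno; Juno is not greatest since Juno < Jade; Kai is not greatest since Kai < Ivan; Jomo is not greatest since Jomo < Sam; Sam is not greatest since Sam < Hana; Isla is not greatest since Isla < Ava; Esme is not greatest since Esme < Hana; Ava is not greatest since Ava < Ivan; Rhea is not greatest since Rhea < Hana; Jade is not greatest since Jade < Hana; Hana is not greatest since Hana < Ivan.
Only Ivan has nothing above it, so Ivan is the highest exam score.

Ivan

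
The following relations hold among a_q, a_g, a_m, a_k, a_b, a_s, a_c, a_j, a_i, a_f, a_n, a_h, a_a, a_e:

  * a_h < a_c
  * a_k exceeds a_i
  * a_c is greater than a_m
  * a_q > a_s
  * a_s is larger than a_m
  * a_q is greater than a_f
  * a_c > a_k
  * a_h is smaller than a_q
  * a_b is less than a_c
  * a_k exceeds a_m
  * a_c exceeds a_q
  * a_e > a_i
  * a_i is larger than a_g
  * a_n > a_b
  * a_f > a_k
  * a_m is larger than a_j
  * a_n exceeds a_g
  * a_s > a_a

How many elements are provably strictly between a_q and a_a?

Chaining upward from a_a reaches: a_s, a_c.
Chaining downward from a_q reaches: a_h, a_j, a_m, a_g, a_i, a_k, a_s, a_f.
Strictly between a_a and a_q are those in both lists: a_s — 1 element.

1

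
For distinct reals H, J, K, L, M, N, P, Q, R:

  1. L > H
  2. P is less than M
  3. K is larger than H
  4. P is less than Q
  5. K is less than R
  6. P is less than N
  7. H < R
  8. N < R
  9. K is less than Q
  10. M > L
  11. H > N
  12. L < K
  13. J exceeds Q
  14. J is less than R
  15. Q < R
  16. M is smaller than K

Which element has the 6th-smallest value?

Chaining the given pairs: P < N < H < L < M < K < Q < J < R.
Counting 6 from the smallest end gives K.

K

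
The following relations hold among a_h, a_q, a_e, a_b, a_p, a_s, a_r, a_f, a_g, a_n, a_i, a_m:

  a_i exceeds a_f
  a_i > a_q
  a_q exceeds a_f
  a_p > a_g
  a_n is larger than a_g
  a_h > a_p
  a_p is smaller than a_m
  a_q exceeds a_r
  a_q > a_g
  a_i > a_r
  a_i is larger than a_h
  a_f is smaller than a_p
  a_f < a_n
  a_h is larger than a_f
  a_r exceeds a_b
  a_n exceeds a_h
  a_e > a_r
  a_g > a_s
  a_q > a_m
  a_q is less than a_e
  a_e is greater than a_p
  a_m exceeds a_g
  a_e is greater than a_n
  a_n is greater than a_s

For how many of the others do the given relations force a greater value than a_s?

8

The elements the relations force above a_s are a_g, a_p, a_h, a_n, a_m, a_q, a_i, a_e — no chain reaches any other.
That is 8.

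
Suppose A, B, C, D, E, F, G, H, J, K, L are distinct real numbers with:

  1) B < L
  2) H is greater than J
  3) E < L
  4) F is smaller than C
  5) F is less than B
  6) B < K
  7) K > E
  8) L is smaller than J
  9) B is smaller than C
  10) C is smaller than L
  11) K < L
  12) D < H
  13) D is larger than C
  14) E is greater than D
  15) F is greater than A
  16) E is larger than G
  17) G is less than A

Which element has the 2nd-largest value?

The consecutive relations fix a unique order: G < A < F < B < C < D < E < K < L < J < H.
Counting 2 from the largest end gives J.

J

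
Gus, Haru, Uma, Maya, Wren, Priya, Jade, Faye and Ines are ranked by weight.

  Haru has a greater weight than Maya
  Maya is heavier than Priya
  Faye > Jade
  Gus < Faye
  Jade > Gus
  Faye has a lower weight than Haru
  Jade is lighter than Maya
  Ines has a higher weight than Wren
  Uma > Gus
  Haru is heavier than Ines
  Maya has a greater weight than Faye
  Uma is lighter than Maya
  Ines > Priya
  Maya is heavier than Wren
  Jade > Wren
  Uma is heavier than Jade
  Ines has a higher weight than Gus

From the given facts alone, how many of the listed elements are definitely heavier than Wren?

From Wren the given relations immediately reach Jade, Ines, Maya.
From those, Faye, Uma, Haru — 6 in total.
Nothing else is reachable above Wren; 6 in all.

6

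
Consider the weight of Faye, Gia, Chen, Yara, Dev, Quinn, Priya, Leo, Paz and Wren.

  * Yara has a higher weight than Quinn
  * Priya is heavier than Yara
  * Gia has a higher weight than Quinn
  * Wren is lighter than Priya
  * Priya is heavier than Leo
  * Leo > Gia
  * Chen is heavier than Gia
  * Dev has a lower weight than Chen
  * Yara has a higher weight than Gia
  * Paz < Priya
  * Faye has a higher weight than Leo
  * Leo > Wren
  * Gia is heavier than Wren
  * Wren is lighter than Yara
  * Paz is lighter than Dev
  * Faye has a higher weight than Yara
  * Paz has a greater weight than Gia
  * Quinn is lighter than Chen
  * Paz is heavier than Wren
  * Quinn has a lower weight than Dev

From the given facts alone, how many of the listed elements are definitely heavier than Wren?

8

The elements the relations force above Wren are Gia, Paz, Dev, Leo, Yara, Priya, Faye, Chen — no chain reaches any other.
That is 8.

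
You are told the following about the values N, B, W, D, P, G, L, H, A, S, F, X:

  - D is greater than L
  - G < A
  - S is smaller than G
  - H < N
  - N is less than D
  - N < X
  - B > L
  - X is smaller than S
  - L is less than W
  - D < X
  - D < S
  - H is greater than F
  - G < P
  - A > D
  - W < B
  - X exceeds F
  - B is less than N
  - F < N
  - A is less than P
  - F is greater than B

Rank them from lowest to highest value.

L < W < B < F < H < N < D < X < S < G < A < P

Nothing is placed below L, so it is least; from there L < W; W < B; B < F; F < H; H < N; N < D; D < X; X < S; S < G; G < A; A < P, each given directly.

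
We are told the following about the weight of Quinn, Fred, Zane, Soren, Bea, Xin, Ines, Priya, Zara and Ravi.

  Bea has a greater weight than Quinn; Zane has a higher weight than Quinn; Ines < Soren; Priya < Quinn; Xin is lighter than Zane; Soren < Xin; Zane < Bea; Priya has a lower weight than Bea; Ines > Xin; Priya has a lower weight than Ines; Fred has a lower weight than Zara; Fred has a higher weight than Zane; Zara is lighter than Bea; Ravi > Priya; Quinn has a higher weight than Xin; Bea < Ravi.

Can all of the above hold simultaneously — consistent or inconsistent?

Chaining the given relations yields Ines < Soren < Xin, so Ines < Xin. But one relation states Xin < Ines. These cannot both hold.

inconsistent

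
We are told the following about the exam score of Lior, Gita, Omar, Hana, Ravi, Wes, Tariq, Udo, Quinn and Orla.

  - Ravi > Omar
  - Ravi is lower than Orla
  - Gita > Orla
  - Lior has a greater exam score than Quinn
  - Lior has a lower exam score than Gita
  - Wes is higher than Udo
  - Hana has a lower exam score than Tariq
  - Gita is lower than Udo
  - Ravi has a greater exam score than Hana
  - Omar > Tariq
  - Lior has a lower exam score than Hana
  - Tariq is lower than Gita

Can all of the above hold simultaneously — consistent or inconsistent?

The single ordering Quinn < Lior < Hana < Tariq < Omar < Ravi < Orla < Gita < Udo < Wes satisfies every listed relation, so no contradiction arises.

consistent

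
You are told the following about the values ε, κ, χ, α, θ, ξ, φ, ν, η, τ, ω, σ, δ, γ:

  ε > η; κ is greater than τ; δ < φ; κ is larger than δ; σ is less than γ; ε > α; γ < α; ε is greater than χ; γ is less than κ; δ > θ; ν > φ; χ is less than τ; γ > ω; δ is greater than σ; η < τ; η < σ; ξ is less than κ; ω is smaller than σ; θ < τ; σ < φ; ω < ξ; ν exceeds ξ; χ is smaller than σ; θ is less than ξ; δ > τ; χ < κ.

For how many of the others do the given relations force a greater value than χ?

9

Directly above χ: σ, τ, κ, ε.
One step further: γ, δ, φ (7 so far).
One step further: α, ν (9 so far).
No other element is forced above χ by the given relations, so the count is 9.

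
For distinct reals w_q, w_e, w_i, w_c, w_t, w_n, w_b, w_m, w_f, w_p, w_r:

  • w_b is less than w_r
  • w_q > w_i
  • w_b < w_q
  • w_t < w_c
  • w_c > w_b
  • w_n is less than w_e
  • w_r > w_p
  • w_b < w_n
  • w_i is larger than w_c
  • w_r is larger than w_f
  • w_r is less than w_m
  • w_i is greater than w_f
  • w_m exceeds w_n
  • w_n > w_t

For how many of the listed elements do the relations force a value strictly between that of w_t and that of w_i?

1

The relations place w_t below w_i. An element lies strictly between them when it is forced above w_t and also forced below w_i.
Above w_t: {w_n, w_e, w_c, w_m, w_q}. Below w_i: {w_b, w_f, w_c}.
Intersection: {w_c} — 1.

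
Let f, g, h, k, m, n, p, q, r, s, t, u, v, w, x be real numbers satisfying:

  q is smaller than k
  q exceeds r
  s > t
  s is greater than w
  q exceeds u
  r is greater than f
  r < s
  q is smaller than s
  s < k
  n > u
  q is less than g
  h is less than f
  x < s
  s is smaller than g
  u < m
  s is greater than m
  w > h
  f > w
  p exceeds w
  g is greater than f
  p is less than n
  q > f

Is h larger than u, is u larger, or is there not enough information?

undetermined

Following every chain through u: above u we get m, q, n, s, k, g.
h is not reached, and no chain runs the other way from h to u.
So the given relations leave the order of u and h undetermined.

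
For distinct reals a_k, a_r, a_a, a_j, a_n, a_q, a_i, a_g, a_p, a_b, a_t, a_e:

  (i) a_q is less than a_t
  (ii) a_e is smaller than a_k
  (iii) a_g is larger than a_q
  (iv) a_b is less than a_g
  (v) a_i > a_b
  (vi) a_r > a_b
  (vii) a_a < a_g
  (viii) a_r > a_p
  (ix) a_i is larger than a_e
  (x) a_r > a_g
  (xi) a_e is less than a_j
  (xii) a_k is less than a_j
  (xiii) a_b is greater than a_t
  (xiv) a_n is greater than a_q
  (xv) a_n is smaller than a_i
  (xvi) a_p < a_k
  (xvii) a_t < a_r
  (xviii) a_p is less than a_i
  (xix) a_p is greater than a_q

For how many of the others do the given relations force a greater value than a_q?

9

The elements the relations force above a_q are a_p, a_t, a_k, a_n, a_b, a_g, a_r, a_j, a_i — no chain reaches any other.
That is 9.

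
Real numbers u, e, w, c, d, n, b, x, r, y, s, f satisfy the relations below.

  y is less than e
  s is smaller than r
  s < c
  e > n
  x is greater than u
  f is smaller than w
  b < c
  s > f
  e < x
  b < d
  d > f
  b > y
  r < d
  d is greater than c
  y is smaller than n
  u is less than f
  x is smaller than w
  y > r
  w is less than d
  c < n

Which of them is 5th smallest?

y

Piecing the relations together gives one ordering: u < f < s < r < y < b < c < n < e < x < w < d.
Counting 5 from the smallest end gives y.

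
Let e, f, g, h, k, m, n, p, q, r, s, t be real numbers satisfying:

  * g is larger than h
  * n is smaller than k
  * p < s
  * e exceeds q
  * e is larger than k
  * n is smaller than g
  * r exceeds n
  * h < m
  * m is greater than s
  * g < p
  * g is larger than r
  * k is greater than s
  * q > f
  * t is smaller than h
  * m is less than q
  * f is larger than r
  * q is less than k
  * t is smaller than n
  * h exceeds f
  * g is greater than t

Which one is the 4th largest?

Chaining the given pairs: t < n < r < f < h < g < p < s < m < q < k < e.
Counting 4 from the largest end gives m.

m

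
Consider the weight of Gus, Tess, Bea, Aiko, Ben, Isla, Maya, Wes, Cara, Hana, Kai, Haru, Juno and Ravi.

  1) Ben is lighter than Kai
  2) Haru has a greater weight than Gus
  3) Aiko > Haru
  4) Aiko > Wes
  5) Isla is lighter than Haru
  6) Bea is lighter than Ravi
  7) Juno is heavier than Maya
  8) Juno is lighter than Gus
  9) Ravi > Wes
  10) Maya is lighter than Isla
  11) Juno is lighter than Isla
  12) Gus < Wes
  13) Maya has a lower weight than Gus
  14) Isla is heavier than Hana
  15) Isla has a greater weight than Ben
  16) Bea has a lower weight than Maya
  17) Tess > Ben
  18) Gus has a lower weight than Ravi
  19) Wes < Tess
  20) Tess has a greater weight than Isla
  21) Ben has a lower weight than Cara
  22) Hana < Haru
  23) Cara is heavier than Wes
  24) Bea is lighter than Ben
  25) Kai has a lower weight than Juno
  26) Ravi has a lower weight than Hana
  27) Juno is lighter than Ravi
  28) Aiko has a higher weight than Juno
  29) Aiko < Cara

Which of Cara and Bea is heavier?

Cara

Bea < Ben and Ben < Kai give Bea < Kai.
Then Kai < Juno extends the chain to Juno.
With Juno < Gus: Bea < Ben < Kai < Juno < Gus.
With Gus < Wes: Bea < Ben < Kai < Juno < Gus < Wes.
Then Wes < Ravi extends the chain to Ravi.
Then Ravi < Hana extends the chain to Hana.
With Hana < Isla: Bea < Ben < Kai < Juno < Gus < Wes < Ravi < Hana < Isla.
Then Isla < Haru extends the chain to Haru.
With Haru < Aiko: Bea < Ben < Kai < Juno < Gus < Wes < Ravi < Hana < Isla < Haru < Aiko.
With Aiko < Cara: Bea < Ben < Kai < Juno < Gus < Wes < Ravi < Hana < Isla < Haru < Aiko < Cara.
So Bea < Cara; Cara is the heavier of the two.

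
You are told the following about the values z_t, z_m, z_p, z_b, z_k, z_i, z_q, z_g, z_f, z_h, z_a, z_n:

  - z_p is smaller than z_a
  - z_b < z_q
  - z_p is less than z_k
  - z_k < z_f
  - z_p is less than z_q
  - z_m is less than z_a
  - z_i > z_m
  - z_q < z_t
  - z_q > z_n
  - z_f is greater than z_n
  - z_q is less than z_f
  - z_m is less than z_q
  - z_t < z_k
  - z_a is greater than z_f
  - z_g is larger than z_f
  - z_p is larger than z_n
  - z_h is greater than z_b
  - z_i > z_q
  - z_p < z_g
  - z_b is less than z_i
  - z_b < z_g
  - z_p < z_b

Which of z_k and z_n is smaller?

z_n

z_n < z_p and z_p < z_b give z_n < z_b.
Then z_b < z_q extends the chain to z_q.
Then z_q < z_t extends the chain to z_t.
Then z_t < z_k extends the chain to z_k.
So z_n < z_k; z_n is the smaller of the two.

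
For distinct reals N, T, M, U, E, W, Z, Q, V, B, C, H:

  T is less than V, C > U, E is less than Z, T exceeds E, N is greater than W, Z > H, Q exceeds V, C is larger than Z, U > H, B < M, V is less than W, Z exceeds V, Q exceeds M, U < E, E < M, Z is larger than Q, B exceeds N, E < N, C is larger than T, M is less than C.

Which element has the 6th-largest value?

N

Piecing the relations together gives one ordering: H < U < E < T < V < W < N < B < M < Q < Z < C.
The 6th largest is N.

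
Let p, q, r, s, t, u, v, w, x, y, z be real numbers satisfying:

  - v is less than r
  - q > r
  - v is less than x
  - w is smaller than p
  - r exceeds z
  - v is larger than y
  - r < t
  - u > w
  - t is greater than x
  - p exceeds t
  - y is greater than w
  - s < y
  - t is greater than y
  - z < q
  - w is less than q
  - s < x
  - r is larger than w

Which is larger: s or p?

p

The relevant relations are s < y; y < v; v < x; x < t; t < p.
Chaining these gives s < y < v < x < t < p.
So s < p; p is the larger of the two.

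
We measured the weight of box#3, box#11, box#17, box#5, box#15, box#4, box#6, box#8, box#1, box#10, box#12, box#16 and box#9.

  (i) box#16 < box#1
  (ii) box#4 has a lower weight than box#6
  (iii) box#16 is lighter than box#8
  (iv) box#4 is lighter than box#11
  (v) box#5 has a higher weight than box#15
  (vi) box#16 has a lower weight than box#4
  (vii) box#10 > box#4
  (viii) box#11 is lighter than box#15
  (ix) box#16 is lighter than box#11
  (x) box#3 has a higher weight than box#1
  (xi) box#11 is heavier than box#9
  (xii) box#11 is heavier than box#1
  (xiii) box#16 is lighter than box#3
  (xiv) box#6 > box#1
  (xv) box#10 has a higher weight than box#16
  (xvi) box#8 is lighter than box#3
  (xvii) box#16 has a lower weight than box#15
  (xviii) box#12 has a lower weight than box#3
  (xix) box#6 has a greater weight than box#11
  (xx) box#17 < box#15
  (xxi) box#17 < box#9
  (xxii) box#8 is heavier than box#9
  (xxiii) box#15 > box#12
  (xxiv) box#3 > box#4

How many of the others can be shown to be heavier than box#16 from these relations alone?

9

From box#16 the given relations immediately reach box#4, box#1, box#8, box#3, box#10, box#11, box#15.
From those, box#6, box#5 — 9 in total.
Nothing else is reachable above box#16; 9 in all.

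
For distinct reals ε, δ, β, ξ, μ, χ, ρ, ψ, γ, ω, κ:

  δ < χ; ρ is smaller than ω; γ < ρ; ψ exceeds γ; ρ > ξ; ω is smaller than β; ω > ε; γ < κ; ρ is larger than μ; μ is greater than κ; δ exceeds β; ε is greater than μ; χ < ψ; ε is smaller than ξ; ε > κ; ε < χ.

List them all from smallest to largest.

γ < κ < μ < ε < ξ < ρ < ω < β < δ < χ < ψ

The consecutive links are each given: γ < κ; κ < μ; μ < ε; ε < ξ; ξ < ρ; ρ < ω; ω < β; β < δ; δ < χ; χ < ψ.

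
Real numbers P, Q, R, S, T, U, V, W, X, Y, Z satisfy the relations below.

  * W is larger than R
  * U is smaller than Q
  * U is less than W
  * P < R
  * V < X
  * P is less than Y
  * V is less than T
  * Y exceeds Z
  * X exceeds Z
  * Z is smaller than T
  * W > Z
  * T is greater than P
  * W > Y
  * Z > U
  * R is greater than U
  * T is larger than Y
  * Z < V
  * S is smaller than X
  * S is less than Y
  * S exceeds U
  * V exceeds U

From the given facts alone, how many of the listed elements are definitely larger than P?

4

Directly above P: R, Y, T.
One step further: W (4 so far).
No other element is forced above P by the given relations, so the count is 4.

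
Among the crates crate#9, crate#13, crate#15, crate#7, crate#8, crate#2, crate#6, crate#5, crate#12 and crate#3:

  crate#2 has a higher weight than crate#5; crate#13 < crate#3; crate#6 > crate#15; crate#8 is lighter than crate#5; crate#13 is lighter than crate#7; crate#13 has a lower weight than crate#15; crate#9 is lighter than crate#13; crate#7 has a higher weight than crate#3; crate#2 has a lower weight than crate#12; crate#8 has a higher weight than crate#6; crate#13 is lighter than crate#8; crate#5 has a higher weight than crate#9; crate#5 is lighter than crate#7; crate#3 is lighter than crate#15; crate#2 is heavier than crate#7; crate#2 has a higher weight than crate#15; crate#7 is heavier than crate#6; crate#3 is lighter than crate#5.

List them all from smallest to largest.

Each adjacent pair is fixed by a given relation: crate#9 < crate#13; crate#13 < crate#3; crate#3 < crate#15; crate#15 < crate#6; crate#6 < crate#8; crate#8 < crate#5; crate#5 < crate#7; crate#7 < crate#2; crate#2 < crate#12. Chaining them end to end gives the full order.

crate#9 < crate#13 < crate#3 < crate#15 < crate#6 < crate#8 < crate#5 < crate#7 < crate#2 < crate#12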